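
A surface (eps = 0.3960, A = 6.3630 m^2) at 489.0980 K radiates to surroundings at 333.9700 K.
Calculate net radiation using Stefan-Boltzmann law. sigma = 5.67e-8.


T^4 = 5.7225e+10
Tsurr^4 = 1.2440e+10
Q = 0.3960 * 5.67e-8 * 6.3630 * 4.4784e+10 = 6398.3390 W

6398.3390 W


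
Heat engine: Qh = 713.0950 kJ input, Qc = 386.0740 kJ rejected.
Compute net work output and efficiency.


W = 713.0950 - 386.0740 = 327.0210 kJ
eta = 327.0210 / 713.0950 = 0.4586 = 45.8594%

W = 327.0210 kJ, eta = 45.8594%


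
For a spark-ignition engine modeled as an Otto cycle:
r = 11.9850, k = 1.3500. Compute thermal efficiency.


r^(k-1) = 2.3852
eta = 1 - 1/2.3852 = 0.5807 = 58.0747%

58.0747%


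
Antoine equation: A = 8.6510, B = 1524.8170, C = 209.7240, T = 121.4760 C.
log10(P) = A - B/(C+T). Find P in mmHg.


C+T = 331.2000
B/(C+T) = 4.6039
log10(P) = 8.6510 - 4.6039 = 4.0471
P = 10^4.0471 = 11145.0992 mmHg

11145.0992 mmHg


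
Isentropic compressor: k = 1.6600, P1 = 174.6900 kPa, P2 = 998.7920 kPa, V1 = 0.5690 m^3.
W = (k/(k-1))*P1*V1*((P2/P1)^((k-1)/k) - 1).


(k-1)/k = 0.3976
(P2/P1)^exp = 2.0001
W = 2.5152 * 174.6900 * 0.5690 * (2.0001 - 1) = 250.0350 kJ

250.0350 kJ


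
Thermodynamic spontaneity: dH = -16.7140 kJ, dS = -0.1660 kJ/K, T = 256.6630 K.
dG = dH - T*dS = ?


T*dS = 256.6630 * -0.1660 = -42.6061 kJ
dG = -16.7140 + 42.6061 = 25.8921 kJ (non-spontaneous)

dG = 25.8921 kJ, non-spontaneous


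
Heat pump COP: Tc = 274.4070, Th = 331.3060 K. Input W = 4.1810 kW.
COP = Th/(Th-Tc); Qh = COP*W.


COP = 331.3060 / 56.8990 = 5.8227
Qh = 5.8227 * 4.1810 = 24.3447 kW

COP = 5.8227, Qh = 24.3447 kW


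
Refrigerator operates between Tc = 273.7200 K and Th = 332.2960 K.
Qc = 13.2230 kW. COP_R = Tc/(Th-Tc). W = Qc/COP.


COP = 273.7200 / 58.5760 = 4.6729
W = 13.2230 / 4.6729 = 2.8297 kW

COP = 4.6729, W = 2.8297 kW


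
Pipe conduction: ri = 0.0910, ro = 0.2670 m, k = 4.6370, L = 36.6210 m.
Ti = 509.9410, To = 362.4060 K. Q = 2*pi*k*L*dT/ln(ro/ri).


dT = 147.5350 K
ln(ro/ri) = 1.0764
Q = 2*pi*4.6370*36.6210*147.5350 / 1.0764 = 146242.2676 W

146242.2676 W


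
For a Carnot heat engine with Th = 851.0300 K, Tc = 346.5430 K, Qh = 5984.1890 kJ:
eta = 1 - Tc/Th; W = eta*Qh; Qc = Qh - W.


eta = 1 - 346.5430/851.0300 = 0.5928
W = 0.5928 * 5984.1890 = 3547.4020 kJ
Qc = 5984.1890 - 3547.4020 = 2436.7870 kJ

eta = 59.2796%, W = 3547.4020 kJ, Qc = 2436.7870 kJ


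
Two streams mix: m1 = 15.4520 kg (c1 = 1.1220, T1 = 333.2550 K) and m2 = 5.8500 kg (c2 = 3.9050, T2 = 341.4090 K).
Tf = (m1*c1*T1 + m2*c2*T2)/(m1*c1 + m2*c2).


num = 13576.9225
den = 40.1814
Tf = 337.8908 K

337.8908 K


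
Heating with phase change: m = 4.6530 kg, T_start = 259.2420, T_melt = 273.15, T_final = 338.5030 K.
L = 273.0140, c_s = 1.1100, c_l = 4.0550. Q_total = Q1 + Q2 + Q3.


Q1 (sensible, solid) = 4.6530 * 1.1100 * 13.9080 = 71.8325 kJ
Q2 (latent) = 4.6530 * 273.0140 = 1270.3341 kJ
Q3 (sensible, liquid) = 4.6530 * 4.0550 * 65.3530 = 1233.0748 kJ
Q_total = 2575.2414 kJ

2575.2414 kJ


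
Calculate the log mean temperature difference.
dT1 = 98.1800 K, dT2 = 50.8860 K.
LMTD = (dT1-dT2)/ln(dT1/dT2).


dT1/dT2 = 1.9294
ln(dT1/dT2) = 0.6572
LMTD = 47.2940 / 0.6572 = 71.9613 K

71.9613 K


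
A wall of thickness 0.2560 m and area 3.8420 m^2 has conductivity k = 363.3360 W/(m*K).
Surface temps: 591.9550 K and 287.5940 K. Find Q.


dT = 304.3610 K
Q = 363.3360 * 3.8420 * 304.3610 / 0.2560 = 1659643.5722 W

1659643.5722 W


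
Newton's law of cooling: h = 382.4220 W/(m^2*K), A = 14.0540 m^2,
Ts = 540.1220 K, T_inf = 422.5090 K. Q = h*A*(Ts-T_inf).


dT = 117.6130 K
Q = 382.4220 * 14.0540 * 117.6130 = 632117.9827 W

632117.9827 W


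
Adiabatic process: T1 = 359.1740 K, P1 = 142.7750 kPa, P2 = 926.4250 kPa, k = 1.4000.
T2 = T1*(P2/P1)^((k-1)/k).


(k-1)/k = 0.2857
(P2/P1)^exp = 1.7063
T2 = 359.1740 * 1.7063 = 612.8442 K

612.8442 K


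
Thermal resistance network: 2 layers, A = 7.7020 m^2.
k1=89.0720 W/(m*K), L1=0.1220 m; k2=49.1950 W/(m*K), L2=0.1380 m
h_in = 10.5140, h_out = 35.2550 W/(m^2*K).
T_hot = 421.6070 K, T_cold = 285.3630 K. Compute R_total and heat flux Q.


R_conv_in = 1/(10.5140*7.7020) = 0.0123
R_1 = 0.1220/(89.0720*7.7020) = 0.0002
R_2 = 0.1380/(49.1950*7.7020) = 0.0004
R_conv_out = 1/(35.2550*7.7020) = 0.0037
R_total = 0.0166 K/W
Q = 136.2440 / 0.0166 = 8220.4775 W

R_total = 0.0166 K/W, Q = 8220.4775 W


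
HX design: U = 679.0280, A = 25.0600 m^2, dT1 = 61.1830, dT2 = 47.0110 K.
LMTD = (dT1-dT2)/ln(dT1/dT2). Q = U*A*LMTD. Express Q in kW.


LMTD = 53.7862 K
Q = 679.0280 * 25.0600 * 53.7862 = 915249.4025 W = 915.2494 kW

915.2494 kW


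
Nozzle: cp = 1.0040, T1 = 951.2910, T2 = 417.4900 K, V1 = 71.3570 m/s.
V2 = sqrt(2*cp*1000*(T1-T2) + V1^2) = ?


dT = 533.8010 K
2*cp*1000*dT = 1071872.4080
V1^2 = 5091.8214
V2 = sqrt(1076964.2294) = 1037.7689 m/s

1037.7689 m/s


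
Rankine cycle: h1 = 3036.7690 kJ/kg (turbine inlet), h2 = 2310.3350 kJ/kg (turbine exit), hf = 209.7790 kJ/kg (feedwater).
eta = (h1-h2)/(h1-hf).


W = 726.4340 kJ/kg
Q_in = 2826.9900 kJ/kg
eta = 0.2570 = 25.6964%

eta = 25.6964%


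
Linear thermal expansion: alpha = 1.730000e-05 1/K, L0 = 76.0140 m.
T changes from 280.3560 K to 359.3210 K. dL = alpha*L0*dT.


dT = 78.9650 K
dL = 1.730000e-05 * 76.0140 * 78.9650 = 0.103842 m
L_final = 76.117842 m

dL = 0.103842 m


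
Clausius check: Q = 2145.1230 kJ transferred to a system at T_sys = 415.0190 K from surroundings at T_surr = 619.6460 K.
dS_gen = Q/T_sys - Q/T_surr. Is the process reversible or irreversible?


dS_sys = 2145.1230/415.0190 = 5.1687 kJ/K
dS_surr = -2145.1230/619.6460 = -3.4619 kJ/K
dS_gen = 5.1687 - 3.4619 = 1.7069 kJ/K (irreversible)

dS_gen = 1.7069 kJ/K, irreversible


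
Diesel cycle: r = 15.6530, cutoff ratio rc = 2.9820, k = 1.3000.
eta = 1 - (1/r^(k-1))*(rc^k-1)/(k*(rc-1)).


r^(k-1) = 2.2823
rc^k = 4.1387
eta = 0.4663 = 46.6274%

46.6274%


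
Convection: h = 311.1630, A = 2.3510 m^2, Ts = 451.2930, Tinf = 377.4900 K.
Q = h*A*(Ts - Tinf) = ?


dT = 73.8030 K
Q = 311.1630 * 2.3510 * 73.8030 = 53990.1576 W

53990.1576 W


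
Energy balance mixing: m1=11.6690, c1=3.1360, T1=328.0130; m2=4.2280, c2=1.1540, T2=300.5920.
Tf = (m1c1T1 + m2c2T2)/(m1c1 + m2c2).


num = 13469.9245
den = 41.4731
Tf = 324.7871 K

324.7871 K


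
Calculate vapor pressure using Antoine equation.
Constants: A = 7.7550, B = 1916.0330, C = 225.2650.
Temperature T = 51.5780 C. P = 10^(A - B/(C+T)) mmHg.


C+T = 276.8430
B/(C+T) = 6.9210
log10(P) = 7.7550 - 6.9210 = 0.8340
P = 10^0.8340 = 6.8232 mmHg

6.8232 mmHg


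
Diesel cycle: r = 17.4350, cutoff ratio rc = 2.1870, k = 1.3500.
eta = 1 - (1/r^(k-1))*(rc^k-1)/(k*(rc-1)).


r^(k-1) = 2.7196
rc^k = 2.8760
eta = 0.5695 = 56.9512%

56.9512%


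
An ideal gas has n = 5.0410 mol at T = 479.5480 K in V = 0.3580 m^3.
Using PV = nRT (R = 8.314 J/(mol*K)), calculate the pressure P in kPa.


P = nRT/V = 5.0410 * 8.314 * 479.5480 / 0.3580
= 20098.2758 / 0.3580 = 56140.4352 Pa = 56.1404 kPa

56.1404 kPa


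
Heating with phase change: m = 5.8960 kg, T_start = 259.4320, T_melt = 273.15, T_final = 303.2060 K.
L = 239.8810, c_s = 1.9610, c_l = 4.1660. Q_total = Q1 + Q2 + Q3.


Q1 (sensible, solid) = 5.8960 * 1.9610 * 13.7180 = 158.6083 kJ
Q2 (latent) = 5.8960 * 239.8810 = 1414.3384 kJ
Q3 (sensible, liquid) = 5.8960 * 4.1660 * 30.0560 = 738.2576 kJ
Q_total = 2311.2043 kJ

2311.2043 kJ


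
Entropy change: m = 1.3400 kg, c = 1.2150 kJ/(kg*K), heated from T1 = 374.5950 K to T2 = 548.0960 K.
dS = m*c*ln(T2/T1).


T2/T1 = 1.4632
ln(T2/T1) = 0.3806
dS = 1.3400 * 1.2150 * 0.3806 = 0.6197 kJ/K

0.6197 kJ/K


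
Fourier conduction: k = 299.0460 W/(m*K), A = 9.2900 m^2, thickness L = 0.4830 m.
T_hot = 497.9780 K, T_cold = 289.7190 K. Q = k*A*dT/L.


dT = 208.2590 K
Q = 299.0460 * 9.2900 * 208.2590 / 0.4830 = 1197871.8515 W

1197871.8515 W


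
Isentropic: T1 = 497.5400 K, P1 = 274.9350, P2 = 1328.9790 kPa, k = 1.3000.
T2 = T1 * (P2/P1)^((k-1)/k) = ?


(k-1)/k = 0.2308
(P2/P1)^exp = 1.4385
T2 = 497.5400 * 1.4385 = 715.7159 K

715.7159 K


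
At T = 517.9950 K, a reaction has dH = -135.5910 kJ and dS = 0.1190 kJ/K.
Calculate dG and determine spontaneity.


T*dS = 517.9950 * 0.1190 = 61.6414 kJ
dG = -135.5910 - 61.6414 = -197.2324 kJ (spontaneous)

dG = -197.2324 kJ, spontaneous


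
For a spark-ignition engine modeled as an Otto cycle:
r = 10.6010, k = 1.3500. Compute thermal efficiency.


r^(k-1) = 2.2849
eta = 1 - 1/2.2849 = 0.5623 = 56.2348%

56.2348%


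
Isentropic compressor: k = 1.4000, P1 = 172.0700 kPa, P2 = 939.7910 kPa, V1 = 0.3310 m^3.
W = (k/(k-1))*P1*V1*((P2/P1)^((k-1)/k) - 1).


(k-1)/k = 0.2857
(P2/P1)^exp = 1.6243
W = 3.5000 * 172.0700 * 0.3310 * (1.6243 - 1) = 124.4487 kJ

124.4487 kJ


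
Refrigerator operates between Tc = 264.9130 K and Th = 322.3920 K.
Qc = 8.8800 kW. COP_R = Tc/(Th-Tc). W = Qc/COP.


COP = 264.9130 / 57.4790 = 4.6089
W = 8.8800 / 4.6089 = 1.9267 kW

COP = 4.6089, W = 1.9267 kW


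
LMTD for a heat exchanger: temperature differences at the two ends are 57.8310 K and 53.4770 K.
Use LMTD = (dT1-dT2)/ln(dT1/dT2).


dT1/dT2 = 1.0814
ln(dT1/dT2) = 0.0783
LMTD = 4.3540 / 0.0783 = 55.6256 K

55.6256 K


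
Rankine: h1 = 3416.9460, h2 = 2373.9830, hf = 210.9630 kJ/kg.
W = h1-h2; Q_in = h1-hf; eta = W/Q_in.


W = 1042.9630 kJ/kg
Q_in = 3205.9830 kJ/kg
eta = 0.3253 = 32.5318%

eta = 32.5318%


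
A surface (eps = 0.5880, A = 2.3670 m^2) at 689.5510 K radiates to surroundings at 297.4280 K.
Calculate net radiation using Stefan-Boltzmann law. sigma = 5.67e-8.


T^4 = 2.2608e+11
Tsurr^4 = 7.8258e+09
Q = 0.5880 * 5.67e-8 * 2.3670 * 2.1826e+11 = 17223.6364 W

17223.6364 W


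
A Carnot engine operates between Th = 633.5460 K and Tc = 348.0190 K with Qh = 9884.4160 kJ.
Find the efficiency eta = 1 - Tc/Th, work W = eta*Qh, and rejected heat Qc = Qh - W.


eta = 1 - 348.0190/633.5460 = 0.4507
W = 0.4507 * 9884.4160 = 4454.7162 kJ
Qc = 9884.4160 - 4454.7162 = 5429.6998 kJ

eta = 45.0681%, W = 4454.7162 kJ, Qc = 5429.6998 kJ


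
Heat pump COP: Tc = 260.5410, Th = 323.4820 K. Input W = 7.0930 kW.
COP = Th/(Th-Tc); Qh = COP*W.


COP = 323.4820 / 62.9410 = 5.1394
Qh = 5.1394 * 7.0930 = 36.4541 kW

COP = 5.1394, Qh = 36.4541 kW


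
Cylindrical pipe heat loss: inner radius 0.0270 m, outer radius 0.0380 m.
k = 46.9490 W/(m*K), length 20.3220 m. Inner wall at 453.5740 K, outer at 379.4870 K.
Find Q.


dT = 74.0870 K
ln(ro/ri) = 0.3417
Q = 2*pi*46.9490*20.3220*74.0870 / 0.3417 = 1299592.0481 W

1299592.0481 W


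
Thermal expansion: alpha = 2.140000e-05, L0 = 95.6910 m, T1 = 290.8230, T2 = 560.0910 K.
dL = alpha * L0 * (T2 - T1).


dT = 269.2680 K
dL = 2.140000e-05 * 95.6910 * 269.2680 = 0.551404 m
L_final = 96.242404 m

dL = 0.551404 m


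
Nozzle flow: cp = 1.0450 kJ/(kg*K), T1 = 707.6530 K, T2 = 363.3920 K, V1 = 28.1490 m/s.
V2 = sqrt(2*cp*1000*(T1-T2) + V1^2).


dT = 344.2610 K
2*cp*1000*dT = 719505.4900
V1^2 = 792.3662
V2 = sqrt(720297.8562) = 848.7036 m/s

848.7036 m/s


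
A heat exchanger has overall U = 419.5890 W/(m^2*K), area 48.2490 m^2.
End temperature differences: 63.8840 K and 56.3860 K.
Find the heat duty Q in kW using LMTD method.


LMTD = 60.0570 K
Q = 419.5890 * 48.2490 * 60.0570 = 1215839.1539 W = 1215.8392 kW

1215.8392 kW


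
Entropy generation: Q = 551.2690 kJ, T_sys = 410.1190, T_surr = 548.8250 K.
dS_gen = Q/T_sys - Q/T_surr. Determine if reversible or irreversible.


dS_sys = 551.2690/410.1190 = 1.3442 kJ/K
dS_surr = -551.2690/548.8250 = -1.0045 kJ/K
dS_gen = 1.3442 - 1.0045 = 0.3397 kJ/K (irreversible)

dS_gen = 0.3397 kJ/K, irreversible


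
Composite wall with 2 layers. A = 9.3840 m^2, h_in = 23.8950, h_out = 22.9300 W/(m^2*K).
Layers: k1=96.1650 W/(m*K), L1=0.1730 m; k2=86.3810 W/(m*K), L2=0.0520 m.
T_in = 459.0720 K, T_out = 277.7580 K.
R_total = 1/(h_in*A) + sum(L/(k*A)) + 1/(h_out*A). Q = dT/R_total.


R_conv_in = 1/(23.8950*9.3840) = 0.0045
R_1 = 0.1730/(96.1650*9.3840) = 0.0002
R_2 = 0.0520/(86.3810*9.3840) = 6.4150e-05
R_conv_out = 1/(22.9300*9.3840) = 0.0046
R_total = 0.0094 K/W
Q = 181.3140 / 0.0094 = 19365.0942 W

R_total = 0.0094 K/W, Q = 19365.0942 W


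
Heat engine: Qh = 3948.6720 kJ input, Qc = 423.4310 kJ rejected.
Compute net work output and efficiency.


W = 3948.6720 - 423.4310 = 3525.2410 kJ
eta = 3525.2410 / 3948.6720 = 0.8928 = 89.2766%

W = 3525.2410 kJ, eta = 89.2766%


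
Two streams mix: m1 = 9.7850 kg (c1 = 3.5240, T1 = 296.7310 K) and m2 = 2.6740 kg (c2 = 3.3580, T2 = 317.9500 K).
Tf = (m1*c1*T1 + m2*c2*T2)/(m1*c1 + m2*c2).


num = 13086.9451
den = 43.4616
Tf = 301.1149 K

301.1149 K


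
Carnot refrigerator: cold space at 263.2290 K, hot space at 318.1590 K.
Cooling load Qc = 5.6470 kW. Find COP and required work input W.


COP = 263.2290 / 54.9300 = 4.7921
W = 5.6470 / 4.7921 = 1.1784 kW

COP = 4.7921, W = 1.1784 kW


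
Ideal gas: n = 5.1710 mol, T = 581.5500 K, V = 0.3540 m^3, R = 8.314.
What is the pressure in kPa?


P = nRT/V = 5.1710 * 8.314 * 581.5500 / 0.3540
= 25001.8196 / 0.3540 = 70626.6092 Pa = 70.6266 kPa

70.6266 kPa


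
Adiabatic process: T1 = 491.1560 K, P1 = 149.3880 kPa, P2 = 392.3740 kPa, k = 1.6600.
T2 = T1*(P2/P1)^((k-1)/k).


(k-1)/k = 0.3976
(P2/P1)^exp = 1.4681
T2 = 491.1560 * 1.4681 = 721.0455 K

721.0455 K


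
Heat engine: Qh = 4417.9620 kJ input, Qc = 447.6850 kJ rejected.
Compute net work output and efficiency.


W = 4417.9620 - 447.6850 = 3970.2770 kJ
eta = 3970.2770 / 4417.9620 = 0.8987 = 89.8667%

W = 3970.2770 kJ, eta = 89.8667%


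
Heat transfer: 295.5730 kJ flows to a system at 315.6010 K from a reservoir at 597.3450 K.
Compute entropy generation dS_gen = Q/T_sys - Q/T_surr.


dS_sys = 295.5730/315.6010 = 0.9365 kJ/K
dS_surr = -295.5730/597.3450 = -0.4948 kJ/K
dS_gen = 0.9365 - 0.4948 = 0.4417 kJ/K (irreversible)

dS_gen = 0.4417 kJ/K, irreversible


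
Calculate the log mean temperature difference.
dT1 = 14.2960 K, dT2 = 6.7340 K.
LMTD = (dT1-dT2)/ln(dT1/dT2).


dT1/dT2 = 2.1230
ln(dT1/dT2) = 0.7528
LMTD = 7.5620 / 0.7528 = 10.0450 K

10.0450 K


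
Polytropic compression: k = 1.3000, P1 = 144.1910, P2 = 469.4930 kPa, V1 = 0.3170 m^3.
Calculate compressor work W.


(k-1)/k = 0.2308
(P2/P1)^exp = 1.3131
W = 4.3333 * 144.1910 * 0.3170 * (1.3131 - 1) = 62.0251 kJ

62.0251 kJ


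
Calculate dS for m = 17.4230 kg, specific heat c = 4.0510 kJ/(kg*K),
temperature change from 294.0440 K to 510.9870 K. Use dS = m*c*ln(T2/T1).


T2/T1 = 1.7378
ln(T2/T1) = 0.5526
dS = 17.4230 * 4.0510 * 0.5526 = 39.0039 kJ/K

39.0039 kJ/K


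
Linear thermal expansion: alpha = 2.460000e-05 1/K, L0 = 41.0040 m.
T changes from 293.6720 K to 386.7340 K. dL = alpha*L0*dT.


dT = 93.0620 K
dL = 2.460000e-05 * 41.0040 * 93.0620 = 0.093871 m
L_final = 41.097871 m

dL = 0.093871 m


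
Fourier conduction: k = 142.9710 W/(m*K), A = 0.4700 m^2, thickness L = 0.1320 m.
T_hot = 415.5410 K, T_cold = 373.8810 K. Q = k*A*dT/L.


dT = 41.6600 K
Q = 142.9710 * 0.4700 * 41.6600 / 0.1320 = 21207.5816 W

21207.5816 W


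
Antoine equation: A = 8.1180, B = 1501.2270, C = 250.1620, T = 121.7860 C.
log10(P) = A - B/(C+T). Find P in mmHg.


C+T = 371.9480
B/(C+T) = 4.0361
log10(P) = 8.1180 - 4.0361 = 4.0819
P = 10^4.0819 = 12074.7837 mmHg

12074.7837 mmHg


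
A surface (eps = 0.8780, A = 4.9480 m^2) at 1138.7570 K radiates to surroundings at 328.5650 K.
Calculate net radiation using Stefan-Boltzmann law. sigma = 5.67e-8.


T^4 = 1.6816e+12
Tsurr^4 = 1.1654e+10
Q = 0.8780 * 5.67e-8 * 4.9480 * 1.6700e+12 = 411349.6888 W

411349.6888 W


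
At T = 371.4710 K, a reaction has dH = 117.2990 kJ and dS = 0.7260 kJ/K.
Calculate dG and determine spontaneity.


T*dS = 371.4710 * 0.7260 = 269.6879 kJ
dG = 117.2990 - 269.6879 = -152.3889 kJ (spontaneous)

dG = -152.3889 kJ, spontaneous


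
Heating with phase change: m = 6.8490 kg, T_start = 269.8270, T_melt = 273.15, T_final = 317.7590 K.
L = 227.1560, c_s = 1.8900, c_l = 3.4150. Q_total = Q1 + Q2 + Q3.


Q1 (sensible, solid) = 6.8490 * 1.8900 * 3.3230 = 43.0149 kJ
Q2 (latent) = 6.8490 * 227.1560 = 1555.7914 kJ
Q3 (sensible, liquid) = 6.8490 * 3.4150 * 44.6090 = 1043.3748 kJ
Q_total = 2642.1812 kJ

2642.1812 kJ


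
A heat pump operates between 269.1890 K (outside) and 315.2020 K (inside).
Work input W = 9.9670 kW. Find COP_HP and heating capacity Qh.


COP = 315.2020 / 46.0130 = 6.8503
Qh = 6.8503 * 9.9670 = 68.2768 kW

COP = 6.8503, Qh = 68.2768 kW


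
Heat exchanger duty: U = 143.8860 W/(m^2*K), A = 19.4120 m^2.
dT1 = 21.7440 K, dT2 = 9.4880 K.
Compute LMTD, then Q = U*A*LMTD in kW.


LMTD = 14.7786 K
Q = 143.8860 * 19.4120 * 14.7786 = 41278.1918 W = 41.2782 kW

41.2782 kW


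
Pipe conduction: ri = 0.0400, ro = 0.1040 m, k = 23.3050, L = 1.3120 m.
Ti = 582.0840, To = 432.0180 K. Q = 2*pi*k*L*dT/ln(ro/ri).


dT = 150.0660 K
ln(ro/ri) = 0.9555
Q = 2*pi*23.3050*1.3120*150.0660 / 0.9555 = 30172.3560 W

30172.3560 W


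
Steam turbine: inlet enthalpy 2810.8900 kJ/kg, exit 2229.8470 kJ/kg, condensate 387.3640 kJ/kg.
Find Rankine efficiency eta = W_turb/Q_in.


W = 581.0430 kJ/kg
Q_in = 2423.5260 kJ/kg
eta = 0.2398 = 23.9751%

eta = 23.9751%


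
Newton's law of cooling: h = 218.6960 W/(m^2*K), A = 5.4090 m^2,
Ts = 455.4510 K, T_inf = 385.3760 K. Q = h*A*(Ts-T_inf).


dT = 70.0750 K
Q = 218.6960 * 5.4090 * 70.0750 = 82893.5860 W

82893.5860 W


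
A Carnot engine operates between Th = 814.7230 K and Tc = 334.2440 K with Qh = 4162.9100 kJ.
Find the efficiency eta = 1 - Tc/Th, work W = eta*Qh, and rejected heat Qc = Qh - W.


eta = 1 - 334.2440/814.7230 = 0.5897
W = 0.5897 * 4162.9100 = 2455.0563 kJ
Qc = 4162.9100 - 2455.0563 = 1707.8537 kJ

eta = 58.9745%, W = 2455.0563 kJ, Qc = 1707.8537 kJ


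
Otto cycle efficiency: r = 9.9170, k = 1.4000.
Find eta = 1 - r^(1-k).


r^(k-1) = 2.5035
eta = 1 - 1/2.5035 = 0.6006 = 60.0563%

60.0563%


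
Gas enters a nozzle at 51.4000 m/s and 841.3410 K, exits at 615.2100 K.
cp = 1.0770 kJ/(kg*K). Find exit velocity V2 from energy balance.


dT = 226.1310 K
2*cp*1000*dT = 487086.1740
V1^2 = 2641.9600
V2 = sqrt(489728.1340) = 699.8058 m/s

699.8058 m/s


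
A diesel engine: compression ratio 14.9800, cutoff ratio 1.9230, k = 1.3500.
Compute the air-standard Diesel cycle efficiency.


r^(k-1) = 2.5789
rc^k = 2.4175
eta = 0.5589 = 55.8869%

55.8869%


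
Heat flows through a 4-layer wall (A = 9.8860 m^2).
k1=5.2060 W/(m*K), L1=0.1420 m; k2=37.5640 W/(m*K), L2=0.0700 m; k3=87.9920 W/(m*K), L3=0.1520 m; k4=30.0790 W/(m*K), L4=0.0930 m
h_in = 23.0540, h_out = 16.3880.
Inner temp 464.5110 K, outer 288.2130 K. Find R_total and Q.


R_conv_in = 1/(23.0540*9.8860) = 0.0044
R_1 = 0.1420/(5.2060*9.8860) = 0.0028
R_2 = 0.0700/(37.5640*9.8860) = 0.0002
R_3 = 0.1520/(87.9920*9.8860) = 0.0002
R_4 = 0.0930/(30.0790*9.8860) = 0.0003
R_conv_out = 1/(16.3880*9.8860) = 0.0062
R_total = 0.0140 K/W
Q = 176.2980 / 0.0140 = 12597.1128 W

R_total = 0.0140 K/W, Q = 12597.1128 W


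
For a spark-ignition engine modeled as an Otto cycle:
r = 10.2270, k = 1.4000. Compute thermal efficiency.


r^(k-1) = 2.5345
eta = 1 - 1/2.5345 = 0.6055 = 60.5451%

60.5451%


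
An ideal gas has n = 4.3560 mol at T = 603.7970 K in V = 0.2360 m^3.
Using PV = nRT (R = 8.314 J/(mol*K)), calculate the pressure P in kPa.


P = nRT/V = 4.3560 * 8.314 * 603.7970 / 0.2360
= 21866.9817 / 0.2360 = 92656.7023 Pa = 92.6567 kPa

92.6567 kPa


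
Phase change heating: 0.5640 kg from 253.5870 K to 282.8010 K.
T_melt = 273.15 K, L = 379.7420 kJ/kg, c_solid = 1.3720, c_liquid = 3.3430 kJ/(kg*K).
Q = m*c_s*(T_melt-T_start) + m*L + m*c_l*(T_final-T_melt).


Q1 (sensible, solid) = 0.5640 * 1.3720 * 19.5630 = 15.1380 kJ
Q2 (latent) = 0.5640 * 379.7420 = 214.1745 kJ
Q3 (sensible, liquid) = 0.5640 * 3.3430 * 9.6510 = 18.1965 kJ
Q_total = 247.5090 kJ

247.5090 kJ


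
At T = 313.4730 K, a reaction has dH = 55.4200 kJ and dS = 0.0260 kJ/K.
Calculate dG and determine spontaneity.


T*dS = 313.4730 * 0.0260 = 8.1503 kJ
dG = 55.4200 - 8.1503 = 47.2697 kJ (non-spontaneous)

dG = 47.2697 kJ, non-spontaneous


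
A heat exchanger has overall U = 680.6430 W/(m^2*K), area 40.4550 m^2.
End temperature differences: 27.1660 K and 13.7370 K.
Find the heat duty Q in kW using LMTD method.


LMTD = 19.6943 K
Q = 680.6430 * 40.4550 * 19.6943 = 542290.0004 W = 542.2900 kW

542.2900 kW


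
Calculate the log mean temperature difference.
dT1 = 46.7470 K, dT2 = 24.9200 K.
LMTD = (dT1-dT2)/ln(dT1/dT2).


dT1/dT2 = 1.8759
ln(dT1/dT2) = 0.6291
LMTD = 21.8270 / 0.6291 = 34.6967 K

34.6967 K


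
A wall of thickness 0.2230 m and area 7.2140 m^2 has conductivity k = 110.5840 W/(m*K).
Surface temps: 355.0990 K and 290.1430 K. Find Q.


dT = 64.9560 K
Q = 110.5840 * 7.2140 * 64.9560 / 0.2230 = 232371.4902 W

232371.4902 W


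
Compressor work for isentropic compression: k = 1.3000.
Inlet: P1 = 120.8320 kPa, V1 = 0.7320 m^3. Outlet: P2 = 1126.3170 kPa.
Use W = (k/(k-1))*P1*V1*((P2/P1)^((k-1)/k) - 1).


(k-1)/k = 0.2308
(P2/P1)^exp = 1.6739
W = 4.3333 * 120.8320 * 0.7320 * (1.6739 - 1) = 258.2864 kJ

258.2864 kJ


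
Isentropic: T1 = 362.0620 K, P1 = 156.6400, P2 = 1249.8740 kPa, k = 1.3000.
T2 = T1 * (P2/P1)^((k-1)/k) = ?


(k-1)/k = 0.2308
(P2/P1)^exp = 1.6149
T2 = 362.0620 * 1.6149 = 584.6937 K

584.6937 K


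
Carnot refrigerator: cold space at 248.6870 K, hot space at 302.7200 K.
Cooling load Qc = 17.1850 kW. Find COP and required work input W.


COP = 248.6870 / 54.0330 = 4.6025
W = 17.1850 / 4.6025 = 3.7338 kW

COP = 4.6025, W = 3.7338 kW


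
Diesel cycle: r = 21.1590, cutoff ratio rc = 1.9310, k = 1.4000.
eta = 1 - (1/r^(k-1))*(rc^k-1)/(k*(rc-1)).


r^(k-1) = 3.3900
rc^k = 2.5124
eta = 0.6577 = 65.7704%

65.7704%


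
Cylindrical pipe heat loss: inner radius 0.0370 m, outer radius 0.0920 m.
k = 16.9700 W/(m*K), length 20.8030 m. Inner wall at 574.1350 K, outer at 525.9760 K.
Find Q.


dT = 48.1590 K
ln(ro/ri) = 0.9109
Q = 2*pi*16.9700*20.8030*48.1590 / 0.9109 = 117275.8056 W

117275.8056 W


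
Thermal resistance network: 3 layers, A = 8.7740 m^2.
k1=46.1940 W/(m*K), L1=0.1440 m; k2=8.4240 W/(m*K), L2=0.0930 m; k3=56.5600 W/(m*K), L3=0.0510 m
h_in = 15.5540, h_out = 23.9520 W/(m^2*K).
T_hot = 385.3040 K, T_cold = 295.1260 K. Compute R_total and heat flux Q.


R_conv_in = 1/(15.5540*8.7740) = 0.0073
R_1 = 0.1440/(46.1940*8.7740) = 0.0004
R_2 = 0.0930/(8.4240*8.7740) = 0.0013
R_3 = 0.0510/(56.5600*8.7740) = 0.0001
R_conv_out = 1/(23.9520*8.7740) = 0.0048
R_total = 0.0138 K/W
Q = 90.1780 / 0.0138 = 6533.5595 W

R_total = 0.0138 K/W, Q = 6533.5595 W


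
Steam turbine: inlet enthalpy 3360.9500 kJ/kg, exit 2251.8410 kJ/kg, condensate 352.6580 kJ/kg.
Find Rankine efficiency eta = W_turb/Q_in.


W = 1109.1090 kJ/kg
Q_in = 3008.2920 kJ/kg
eta = 0.3687 = 36.8684%

eta = 36.8684%


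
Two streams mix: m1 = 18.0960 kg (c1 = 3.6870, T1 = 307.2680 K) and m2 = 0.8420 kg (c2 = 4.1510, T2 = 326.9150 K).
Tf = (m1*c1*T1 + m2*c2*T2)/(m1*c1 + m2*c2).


num = 21643.5206
den = 70.2151
Tf = 308.2460 K

308.2460 K


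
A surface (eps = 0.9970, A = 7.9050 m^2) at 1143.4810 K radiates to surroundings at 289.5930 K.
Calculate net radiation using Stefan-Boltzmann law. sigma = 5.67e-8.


T^4 = 1.7097e+12
Tsurr^4 = 7.0332e+09
Q = 0.9970 * 5.67e-8 * 7.9050 * 1.7027e+12 = 760861.5627 W

760861.5627 W


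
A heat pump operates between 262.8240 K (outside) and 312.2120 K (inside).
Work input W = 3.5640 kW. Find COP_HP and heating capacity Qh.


COP = 312.2120 / 49.3880 = 6.3216
Qh = 6.3216 * 3.5640 = 22.5302 kW

COP = 6.3216, Qh = 22.5302 kW


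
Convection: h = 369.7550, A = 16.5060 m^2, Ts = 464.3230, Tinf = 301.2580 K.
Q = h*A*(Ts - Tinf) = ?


dT = 163.0650 K
Q = 369.7550 * 16.5060 * 163.0650 = 995214.3993 W

995214.3993 W


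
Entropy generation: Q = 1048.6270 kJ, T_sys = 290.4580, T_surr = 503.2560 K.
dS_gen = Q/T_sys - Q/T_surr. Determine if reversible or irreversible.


dS_sys = 1048.6270/290.4580 = 3.6103 kJ/K
dS_surr = -1048.6270/503.2560 = -2.0837 kJ/K
dS_gen = 3.6103 - 2.0837 = 1.5266 kJ/K (irreversible)

dS_gen = 1.5266 kJ/K, irreversible


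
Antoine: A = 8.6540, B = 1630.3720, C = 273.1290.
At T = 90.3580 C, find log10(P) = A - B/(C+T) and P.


C+T = 363.4870
B/(C+T) = 4.4854
log10(P) = 8.6540 - 4.4854 = 4.1686
P = 10^4.1686 = 14744.6557 mmHg

14744.6557 mmHg


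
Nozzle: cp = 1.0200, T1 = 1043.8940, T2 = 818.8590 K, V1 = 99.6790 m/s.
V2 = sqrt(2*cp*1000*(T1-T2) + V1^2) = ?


dT = 225.0350 K
2*cp*1000*dT = 459071.4000
V1^2 = 9935.9030
V2 = sqrt(469007.3030) = 684.8411 m/s

684.8411 m/s


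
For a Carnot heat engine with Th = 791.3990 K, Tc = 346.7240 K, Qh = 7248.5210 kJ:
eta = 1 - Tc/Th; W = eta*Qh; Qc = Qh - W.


eta = 1 - 346.7240/791.3990 = 0.5619
W = 0.5619 * 7248.5210 = 4072.8331 kJ
Qc = 7248.5210 - 4072.8331 = 3175.6879 kJ

eta = 56.1885%, W = 4072.8331 kJ, Qc = 3175.6879 kJ


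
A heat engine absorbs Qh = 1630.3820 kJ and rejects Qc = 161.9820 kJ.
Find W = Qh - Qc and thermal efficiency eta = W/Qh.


W = 1630.3820 - 161.9820 = 1468.4000 kJ
eta = 1468.4000 / 1630.3820 = 0.9006 = 90.0648%

W = 1468.4000 kJ, eta = 90.0648%


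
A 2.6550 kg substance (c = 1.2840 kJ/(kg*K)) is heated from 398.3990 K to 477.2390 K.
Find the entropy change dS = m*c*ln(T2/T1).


T2/T1 = 1.1979
ln(T2/T1) = 0.1806
dS = 2.6550 * 1.2840 * 0.1806 = 0.6155 kJ/K

0.6155 kJ/K


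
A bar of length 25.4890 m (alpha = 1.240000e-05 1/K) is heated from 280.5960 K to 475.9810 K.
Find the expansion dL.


dT = 195.3850 K
dL = 1.240000e-05 * 25.4890 * 195.3850 = 0.061754 m
L_final = 25.550754 m

dL = 0.061754 m


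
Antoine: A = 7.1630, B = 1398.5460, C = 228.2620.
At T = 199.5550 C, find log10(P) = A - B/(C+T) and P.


C+T = 427.8170
B/(C+T) = 3.2690
log10(P) = 7.1630 - 3.2690 = 3.8940
P = 10^3.8940 = 7833.7809 mmHg

7833.7809 mmHg


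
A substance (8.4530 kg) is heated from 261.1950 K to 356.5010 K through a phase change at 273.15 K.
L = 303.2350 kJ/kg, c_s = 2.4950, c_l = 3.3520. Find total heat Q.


Q1 (sensible, solid) = 8.4530 * 2.4950 * 11.9550 = 252.1338 kJ
Q2 (latent) = 8.4530 * 303.2350 = 2563.2455 kJ
Q3 (sensible, liquid) = 8.4530 * 3.3520 * 83.3510 = 2361.7052 kJ
Q_total = 5177.0845 kJ

5177.0845 kJ


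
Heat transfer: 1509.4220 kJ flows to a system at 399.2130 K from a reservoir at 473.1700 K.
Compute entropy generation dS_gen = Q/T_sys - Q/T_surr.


dS_sys = 1509.4220/399.2130 = 3.7810 kJ/K
dS_surr = -1509.4220/473.1700 = -3.1900 kJ/K
dS_gen = 3.7810 - 3.1900 = 0.5910 kJ/K (irreversible)

dS_gen = 0.5910 kJ/K, irreversible


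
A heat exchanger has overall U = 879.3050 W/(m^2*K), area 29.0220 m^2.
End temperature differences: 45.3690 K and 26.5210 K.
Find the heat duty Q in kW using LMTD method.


LMTD = 35.1057 K
Q = 879.3050 * 29.0220 * 35.1057 = 895870.1676 W = 895.8702 kW

895.8702 kW


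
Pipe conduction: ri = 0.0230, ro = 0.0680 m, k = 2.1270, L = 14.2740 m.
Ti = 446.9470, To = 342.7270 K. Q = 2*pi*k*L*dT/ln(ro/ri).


dT = 104.2200 K
ln(ro/ri) = 1.0840
Q = 2*pi*2.1270*14.2740*104.2200 / 1.0840 = 18340.4266 W

18340.4266 W


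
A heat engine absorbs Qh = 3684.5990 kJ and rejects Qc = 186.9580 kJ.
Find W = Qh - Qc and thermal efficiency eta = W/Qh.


W = 3684.5990 - 186.9580 = 3497.6410 kJ
eta = 3497.6410 / 3684.5990 = 0.9493 = 94.9260%

W = 3497.6410 kJ, eta = 94.9260%


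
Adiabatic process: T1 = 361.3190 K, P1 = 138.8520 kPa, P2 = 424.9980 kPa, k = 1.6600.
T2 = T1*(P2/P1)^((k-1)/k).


(k-1)/k = 0.3976
(P2/P1)^exp = 1.5601
T2 = 361.3190 * 1.5601 = 563.7078 K

563.7078 K


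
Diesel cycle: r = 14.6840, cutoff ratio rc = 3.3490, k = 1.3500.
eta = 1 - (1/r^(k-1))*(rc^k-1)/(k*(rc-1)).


r^(k-1) = 2.5609
rc^k = 5.1125
eta = 0.4936 = 49.3597%

49.3597%


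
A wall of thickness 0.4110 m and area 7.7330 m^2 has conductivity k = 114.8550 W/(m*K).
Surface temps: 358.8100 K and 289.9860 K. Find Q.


dT = 68.8240 K
Q = 114.8550 * 7.7330 * 68.8240 / 0.4110 = 148729.1186 W

148729.1186 W


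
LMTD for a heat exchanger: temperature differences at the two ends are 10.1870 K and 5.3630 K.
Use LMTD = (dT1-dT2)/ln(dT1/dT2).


dT1/dT2 = 1.8995
ln(dT1/dT2) = 0.6416
LMTD = 4.8240 / 0.6416 = 7.5188 K

7.5188 K


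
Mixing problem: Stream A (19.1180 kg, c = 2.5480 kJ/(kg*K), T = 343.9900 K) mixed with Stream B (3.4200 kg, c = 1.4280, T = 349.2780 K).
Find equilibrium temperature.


num = 18462.4592
den = 53.5964
Tf = 344.4718 K

344.4718 K


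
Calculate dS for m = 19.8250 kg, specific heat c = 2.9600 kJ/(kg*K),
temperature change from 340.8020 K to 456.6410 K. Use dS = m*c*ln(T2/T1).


T2/T1 = 1.3399
ln(T2/T1) = 0.2926
dS = 19.8250 * 2.9600 * 0.2926 = 17.1701 kJ/K

17.1701 kJ/K


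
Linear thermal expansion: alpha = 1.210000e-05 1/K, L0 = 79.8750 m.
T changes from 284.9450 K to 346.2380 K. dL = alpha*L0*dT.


dT = 61.2930 K
dL = 1.210000e-05 * 79.8750 * 61.2930 = 0.059239 m
L_final = 79.934239 m

dL = 0.059239 m


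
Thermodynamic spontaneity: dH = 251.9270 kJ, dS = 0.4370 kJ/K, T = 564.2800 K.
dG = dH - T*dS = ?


T*dS = 564.2800 * 0.4370 = 246.5904 kJ
dG = 251.9270 - 246.5904 = 5.3366 kJ (non-spontaneous)

dG = 5.3366 kJ, non-spontaneous


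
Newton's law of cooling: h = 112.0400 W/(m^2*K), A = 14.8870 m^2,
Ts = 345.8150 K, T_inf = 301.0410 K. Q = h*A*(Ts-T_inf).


dT = 44.7740 K
Q = 112.0400 * 14.8870 * 44.7740 = 74680.3223 W

74680.3223 W


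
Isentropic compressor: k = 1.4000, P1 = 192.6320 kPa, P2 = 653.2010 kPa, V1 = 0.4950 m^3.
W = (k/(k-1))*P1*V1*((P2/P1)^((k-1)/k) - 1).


(k-1)/k = 0.2857
(P2/P1)^exp = 1.4175
W = 3.5000 * 192.6320 * 0.4950 * (1.4175 - 1) = 139.3305 kJ

139.3305 kJ


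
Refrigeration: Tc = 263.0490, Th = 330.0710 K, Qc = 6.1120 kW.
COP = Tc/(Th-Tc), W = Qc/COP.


COP = 263.0490 / 67.0220 = 3.9248
W = 6.1120 / 3.9248 = 1.5573 kW

COP = 3.9248, W = 1.5573 kW


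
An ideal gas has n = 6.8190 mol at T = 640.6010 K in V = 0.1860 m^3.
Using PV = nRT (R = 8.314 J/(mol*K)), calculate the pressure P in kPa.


P = nRT/V = 6.8190 * 8.314 * 640.6010 / 0.1860
= 36317.6988 / 0.1860 = 195256.4453 Pa = 195.2564 kPa

195.2564 kPa


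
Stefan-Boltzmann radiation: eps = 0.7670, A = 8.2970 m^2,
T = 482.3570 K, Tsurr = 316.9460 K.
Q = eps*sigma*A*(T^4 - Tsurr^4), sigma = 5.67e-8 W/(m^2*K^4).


T^4 = 5.4135e+10
Tsurr^4 = 1.0091e+10
Q = 0.7670 * 5.67e-8 * 8.2970 * 4.4043e+10 = 15892.0535 W

15892.0535 W


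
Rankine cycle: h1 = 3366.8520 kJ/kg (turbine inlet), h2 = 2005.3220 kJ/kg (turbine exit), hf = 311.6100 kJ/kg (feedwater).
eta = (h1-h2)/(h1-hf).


W = 1361.5300 kJ/kg
Q_in = 3055.2420 kJ/kg
eta = 0.4456 = 44.5637%

eta = 44.5637%


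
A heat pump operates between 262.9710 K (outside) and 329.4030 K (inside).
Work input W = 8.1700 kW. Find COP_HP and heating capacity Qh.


COP = 329.4030 / 66.4320 = 4.9585
Qh = 4.9585 * 8.1700 = 40.5109 kW

COP = 4.9585, Qh = 40.5109 kW


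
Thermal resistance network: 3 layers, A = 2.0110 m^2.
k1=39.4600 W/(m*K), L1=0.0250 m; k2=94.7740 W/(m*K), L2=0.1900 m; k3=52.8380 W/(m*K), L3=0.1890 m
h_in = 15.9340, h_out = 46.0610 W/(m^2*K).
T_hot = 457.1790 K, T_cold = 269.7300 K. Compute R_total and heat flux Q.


R_conv_in = 1/(15.9340*2.0110) = 0.0312
R_1 = 0.0250/(39.4600*2.0110) = 0.0003
R_2 = 0.1900/(94.7740*2.0110) = 0.0010
R_3 = 0.1890/(52.8380*2.0110) = 0.0018
R_conv_out = 1/(46.0610*2.0110) = 0.0108
R_total = 0.0451 K/W
Q = 187.4490 / 0.0451 = 4156.8281 W

R_total = 0.0451 K/W, Q = 4156.8281 W


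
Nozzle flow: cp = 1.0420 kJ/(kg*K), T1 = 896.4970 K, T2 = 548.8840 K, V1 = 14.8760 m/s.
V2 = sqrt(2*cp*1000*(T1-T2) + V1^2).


dT = 347.6130 K
2*cp*1000*dT = 724425.4920
V1^2 = 221.2954
V2 = sqrt(724646.7874) = 851.2619 m/s

851.2619 m/s


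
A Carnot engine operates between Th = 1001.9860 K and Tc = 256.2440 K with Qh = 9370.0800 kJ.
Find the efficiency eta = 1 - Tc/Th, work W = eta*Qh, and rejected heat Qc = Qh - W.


eta = 1 - 256.2440/1001.9860 = 0.7443
W = 0.7443 * 9370.0800 = 6973.8122 kJ
Qc = 9370.0800 - 6973.8122 = 2396.2678 kJ

eta = 74.4264%, W = 6973.8122 kJ, Qc = 2396.2678 kJ


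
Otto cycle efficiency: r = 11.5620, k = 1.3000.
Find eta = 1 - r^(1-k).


r^(k-1) = 2.0841
eta = 1 - 1/2.0841 = 0.5202 = 52.0167%

52.0167%


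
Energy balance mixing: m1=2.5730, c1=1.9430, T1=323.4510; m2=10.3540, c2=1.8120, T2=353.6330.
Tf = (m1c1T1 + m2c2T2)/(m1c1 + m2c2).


num = 8251.7083
den = 23.7608
Tf = 347.2826 K

347.2826 K


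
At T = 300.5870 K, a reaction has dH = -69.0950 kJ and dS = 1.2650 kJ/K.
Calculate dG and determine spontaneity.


T*dS = 300.5870 * 1.2650 = 380.2426 kJ
dG = -69.0950 - 380.2426 = -449.3376 kJ (spontaneous)

dG = -449.3376 kJ, spontaneous


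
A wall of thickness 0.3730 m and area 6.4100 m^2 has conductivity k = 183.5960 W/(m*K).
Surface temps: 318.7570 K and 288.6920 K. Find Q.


dT = 30.0650 K
Q = 183.5960 * 6.4100 * 30.0650 / 0.3730 = 94857.9251 W

94857.9251 W


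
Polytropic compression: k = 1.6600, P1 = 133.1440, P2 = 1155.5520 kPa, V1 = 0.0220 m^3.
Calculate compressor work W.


(k-1)/k = 0.3976
(P2/P1)^exp = 2.3612
W = 2.5152 * 133.1440 * 0.0220 * (2.3612 - 1) = 10.0281 kJ

10.0281 kJ


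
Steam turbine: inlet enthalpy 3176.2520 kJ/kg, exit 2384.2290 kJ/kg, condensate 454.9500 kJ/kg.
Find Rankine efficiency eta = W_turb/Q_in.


W = 792.0230 kJ/kg
Q_in = 2721.3020 kJ/kg
eta = 0.2910 = 29.1046%

eta = 29.1046%


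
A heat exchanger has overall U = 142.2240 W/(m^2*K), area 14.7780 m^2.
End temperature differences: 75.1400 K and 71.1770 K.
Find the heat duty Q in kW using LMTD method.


LMTD = 73.1406 K
Q = 142.2240 * 14.7780 * 73.1406 = 153725.9234 W = 153.7259 kW

153.7259 kW


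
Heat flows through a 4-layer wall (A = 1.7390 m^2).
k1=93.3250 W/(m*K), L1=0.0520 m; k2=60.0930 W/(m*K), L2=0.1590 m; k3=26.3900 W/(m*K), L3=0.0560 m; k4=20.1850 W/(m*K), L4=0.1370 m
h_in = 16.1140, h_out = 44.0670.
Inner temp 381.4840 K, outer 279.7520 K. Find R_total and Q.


R_conv_in = 1/(16.1140*1.7390) = 0.0357
R_1 = 0.0520/(93.3250*1.7390) = 0.0003
R_2 = 0.1590/(60.0930*1.7390) = 0.0015
R_3 = 0.0560/(26.3900*1.7390) = 0.0012
R_4 = 0.1370/(20.1850*1.7390) = 0.0039
R_conv_out = 1/(44.0670*1.7390) = 0.0130
R_total = 0.0557 K/W
Q = 101.7320 / 0.0557 = 1826.4163 W

R_total = 0.0557 K/W, Q = 1826.4163 W


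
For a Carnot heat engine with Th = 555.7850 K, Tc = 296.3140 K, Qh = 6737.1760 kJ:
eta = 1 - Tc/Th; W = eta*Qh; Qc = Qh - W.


eta = 1 - 296.3140/555.7850 = 0.4669
W = 0.4669 * 6737.1760 = 3145.2842 kJ
Qc = 6737.1760 - 3145.2842 = 3591.8918 kJ

eta = 46.6855%, W = 3145.2842 kJ, Qc = 3591.8918 kJ


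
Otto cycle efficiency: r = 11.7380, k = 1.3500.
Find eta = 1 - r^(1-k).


r^(k-1) = 2.3679
eta = 1 - 1/2.3679 = 0.5777 = 57.7680%

57.7680%


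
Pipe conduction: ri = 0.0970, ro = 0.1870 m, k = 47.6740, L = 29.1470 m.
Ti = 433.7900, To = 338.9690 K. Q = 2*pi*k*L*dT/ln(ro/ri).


dT = 94.8210 K
ln(ro/ri) = 0.6564
Q = 2*pi*47.6740*29.1470*94.8210 / 0.6564 = 1261225.7900 W

1261225.7900 W


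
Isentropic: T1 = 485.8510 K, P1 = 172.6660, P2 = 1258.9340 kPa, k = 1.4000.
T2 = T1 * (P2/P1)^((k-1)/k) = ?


(k-1)/k = 0.2857
(P2/P1)^exp = 1.7641
T2 = 485.8510 * 1.7641 = 857.0700 K

857.0700 K


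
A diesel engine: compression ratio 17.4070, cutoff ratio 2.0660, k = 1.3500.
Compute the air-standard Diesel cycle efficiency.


r^(k-1) = 2.7180
rc^k = 2.6633
eta = 0.5748 = 57.4759%

57.4759%


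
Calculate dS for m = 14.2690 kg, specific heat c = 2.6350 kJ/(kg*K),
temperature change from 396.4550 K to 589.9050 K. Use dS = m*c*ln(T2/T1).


T2/T1 = 1.4879
ln(T2/T1) = 0.3974
dS = 14.2690 * 2.6350 * 0.3974 = 14.9417 kJ/K

14.9417 kJ/K


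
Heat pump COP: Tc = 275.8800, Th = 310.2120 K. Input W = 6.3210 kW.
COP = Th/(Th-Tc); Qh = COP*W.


COP = 310.2120 / 34.3320 = 9.0357
Qh = 9.0357 * 6.3210 = 57.1144 kW

COP = 9.0357, Qh = 57.1144 kW


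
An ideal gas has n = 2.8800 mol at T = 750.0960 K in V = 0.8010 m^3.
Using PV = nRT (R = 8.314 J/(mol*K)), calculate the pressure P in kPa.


P = nRT/V = 2.8800 * 8.314 * 750.0960 / 0.8010
= 17960.5387 / 0.8010 = 22422.6450 Pa = 22.4226 kPa

22.4226 kPa


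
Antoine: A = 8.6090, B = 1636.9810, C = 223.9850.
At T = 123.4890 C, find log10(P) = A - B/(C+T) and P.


C+T = 347.4740
B/(C+T) = 4.7111
log10(P) = 8.6090 - 4.7111 = 3.8979
P = 10^3.8979 = 7905.1629 mmHg

7905.1629 mmHg


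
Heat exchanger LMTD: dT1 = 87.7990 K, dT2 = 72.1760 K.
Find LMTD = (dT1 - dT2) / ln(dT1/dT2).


dT1/dT2 = 1.2165
ln(dT1/dT2) = 0.1959
LMTD = 15.6230 / 0.1959 = 79.7326 K

79.7326 K


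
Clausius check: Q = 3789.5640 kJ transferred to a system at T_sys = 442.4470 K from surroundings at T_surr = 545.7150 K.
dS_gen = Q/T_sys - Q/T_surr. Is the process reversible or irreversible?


dS_sys = 3789.5640/442.4470 = 8.5650 kJ/K
dS_surr = -3789.5640/545.7150 = -6.9442 kJ/K
dS_gen = 8.5650 - 6.9442 = 1.6208 kJ/K (irreversible)

dS_gen = 1.6208 kJ/K, irreversible


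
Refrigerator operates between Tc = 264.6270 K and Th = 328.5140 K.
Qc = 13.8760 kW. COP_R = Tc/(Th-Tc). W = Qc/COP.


COP = 264.6270 / 63.8870 = 4.1421
W = 13.8760 / 4.1421 = 3.3500 kW

COP = 4.1421, W = 3.3500 kW


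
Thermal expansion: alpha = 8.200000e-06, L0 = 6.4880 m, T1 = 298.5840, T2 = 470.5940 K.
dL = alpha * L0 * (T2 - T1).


dT = 172.0100 K
dL = 8.200000e-06 * 6.4880 * 172.0100 = 0.009151 m
L_final = 6.497151 m

dL = 0.009151 m


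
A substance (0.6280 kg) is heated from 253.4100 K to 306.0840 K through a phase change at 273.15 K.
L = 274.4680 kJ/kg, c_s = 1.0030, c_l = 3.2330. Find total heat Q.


Q1 (sensible, solid) = 0.6280 * 1.0030 * 19.7400 = 12.4339 kJ
Q2 (latent) = 0.6280 * 274.4680 = 172.3659 kJ
Q3 (sensible, liquid) = 0.6280 * 3.2330 * 32.9340 = 66.8667 kJ
Q_total = 251.6665 kJ

251.6665 kJ


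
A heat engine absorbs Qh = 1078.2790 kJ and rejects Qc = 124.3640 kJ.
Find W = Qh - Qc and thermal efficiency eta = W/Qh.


W = 1078.2790 - 124.3640 = 953.9150 kJ
eta = 953.9150 / 1078.2790 = 0.8847 = 88.4664%

W = 953.9150 kJ, eta = 88.4664%


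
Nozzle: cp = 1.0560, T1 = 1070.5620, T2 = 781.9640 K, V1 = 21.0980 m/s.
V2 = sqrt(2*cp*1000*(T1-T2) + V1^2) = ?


dT = 288.5980 K
2*cp*1000*dT = 609518.9760
V1^2 = 445.1256
V2 = sqrt(609964.1016) = 781.0020 m/s

781.0020 m/s


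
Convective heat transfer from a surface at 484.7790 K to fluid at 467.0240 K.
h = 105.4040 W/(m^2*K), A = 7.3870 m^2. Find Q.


dT = 17.7550 K
Q = 105.4040 * 7.3870 * 17.7550 = 13824.3865 W

13824.3865 W


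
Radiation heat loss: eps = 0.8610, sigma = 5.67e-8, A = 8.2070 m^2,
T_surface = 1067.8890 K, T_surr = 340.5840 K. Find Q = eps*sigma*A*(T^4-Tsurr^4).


T^4 = 1.3005e+12
Tsurr^4 = 1.3455e+10
Q = 0.8610 * 5.67e-8 * 8.2070 * 1.2870e+12 = 515653.8571 W

515653.8571 W


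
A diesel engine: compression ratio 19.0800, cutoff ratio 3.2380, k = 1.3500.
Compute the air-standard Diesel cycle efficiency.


r^(k-1) = 2.8067
rc^k = 4.8851
eta = 0.5419 = 54.1851%

54.1851%


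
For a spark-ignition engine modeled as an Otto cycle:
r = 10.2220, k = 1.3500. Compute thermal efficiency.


r^(k-1) = 2.2560
eta = 1 - 1/2.2560 = 0.5567 = 55.6736%

55.6736%


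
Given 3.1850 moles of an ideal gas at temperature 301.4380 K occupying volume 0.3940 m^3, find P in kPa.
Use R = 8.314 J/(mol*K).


P = nRT/V = 3.1850 * 8.314 * 301.4380 / 0.3940
= 7982.1054 / 0.3940 = 20259.1507 Pa = 20.2592 kPa

20.2592 kPa


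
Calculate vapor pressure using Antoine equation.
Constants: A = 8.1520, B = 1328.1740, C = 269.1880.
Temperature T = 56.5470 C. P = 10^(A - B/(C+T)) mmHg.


C+T = 325.7350
B/(C+T) = 4.0775
log10(P) = 8.1520 - 4.0775 = 4.0745
P = 10^4.0745 = 11872.2250 mmHg

11872.2250 mmHg
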